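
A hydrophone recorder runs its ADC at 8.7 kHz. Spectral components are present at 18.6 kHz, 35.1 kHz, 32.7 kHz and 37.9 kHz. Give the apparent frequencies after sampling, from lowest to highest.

0.3 kHz, 1.2 kHz, 2.1 kHz, 3.1 kHz

fs/2 = 4.35 kHz.
18.6 kHz mod fs = 1.2 kHz.
1.2 kHz ≤ fs/2 = 4.35 kHz, appears at 1.2 kHz.
35.1 kHz mod fs = 0.3 kHz.
0.3 kHz ≤ fs/2 = 4.35 kHz, appears at 0.3 kHz.
32.7 kHz mod fs = 6.6 kHz.
6.6 kHz > fs/2 = 4.35 kHz, folds to fs − 6.6 kHz = 2.1 kHz.
37.9 kHz mod fs = 3.1 kHz.
3.1 kHz ≤ fs/2 = 4.35 kHz, appears at 3.1 kHz.
Distinct values: {0.3 kHz, 1.2 kHz, 2.1 kHz, 3.1 kHz}.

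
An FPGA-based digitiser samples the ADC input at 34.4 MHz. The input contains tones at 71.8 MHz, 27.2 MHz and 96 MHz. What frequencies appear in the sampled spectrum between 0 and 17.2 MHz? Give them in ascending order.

3 MHz, 7.2 MHz

fs/2 = 17.2 MHz.
71.8 MHz mod fs = 3 MHz.
3 MHz ≤ fs/2 = 17.2 MHz, appears at 3 MHz.
27.2 MHz > fs/2 = 17.2 MHz, folds to fs − 27.2 MHz = 7.2 MHz.
96 MHz mod fs = 27.2 MHz.
27.2 MHz > fs/2 = 17.2 MHz, folds to fs − 27.2 MHz = 7.2 MHz.
Distinct values: {3 MHz, 7.2 MHz}.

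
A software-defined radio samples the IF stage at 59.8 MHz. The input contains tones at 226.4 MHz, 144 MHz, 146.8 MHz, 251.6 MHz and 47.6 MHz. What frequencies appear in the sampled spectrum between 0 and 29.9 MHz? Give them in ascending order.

12.2 MHz, 12.4 MHz, 12.8 MHz, 24.4 MHz, 27.2 MHz

fs/2 = 29.9 MHz.
226.4 MHz mod fs = 47 MHz.
47 MHz > fs/2 = 29.9 MHz, folds to fs − 47 MHz = 12.8 MHz.
144 MHz mod fs = 24.4 MHz.
24.4 MHz ≤ fs/2 = 29.9 MHz, appears at 24.4 MHz.
146.8 MHz mod fs = 27.2 MHz.
27.2 MHz ≤ fs/2 = 29.9 MHz, appears at 27.2 MHz.
251.6 MHz mod fs = 12.4 MHz.
12.4 MHz ≤ fs/2 = 29.9 MHz, appears at 12.4 MHz.
47.6 MHz > fs/2 = 29.9 MHz, folds to fs − 47.6 MHz = 12.2 MHz.
Distinct values: {12.2 MHz, 12.4 MHz, 12.8 MHz, 24.4 MHz, 27.2 MHz}.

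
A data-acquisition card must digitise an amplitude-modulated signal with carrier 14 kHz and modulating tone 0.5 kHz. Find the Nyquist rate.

29 kHz

AM sidebands sit at fc ± fm = 13.5 kHz and 14.5 kHz.
Highest-frequency component: 14.5 kHz.
Nyquist rate = 2 × 14.5 kHz = 29 kHz.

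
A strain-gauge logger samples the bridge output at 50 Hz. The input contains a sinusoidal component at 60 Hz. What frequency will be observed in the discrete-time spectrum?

60 Hz mod fs = 10 Hz.
10 Hz ≤ fs/2 = 25 Hz, appears at 10 Hz.

10 Hz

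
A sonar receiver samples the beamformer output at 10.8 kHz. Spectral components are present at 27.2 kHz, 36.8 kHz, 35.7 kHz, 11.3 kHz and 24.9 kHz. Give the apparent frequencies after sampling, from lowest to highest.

0.5 kHz, 3.3 kHz, 4.4 kHz, 5.2 kHz

fs/2 = 5.4 kHz.
27.2 kHz mod fs = 5.6 kHz.
5.6 kHz > fs/2 = 5.4 kHz, folds to fs − 5.6 kHz = 5.2 kHz.
36.8 kHz mod fs = 4.4 kHz.
4.4 kHz ≤ fs/2 = 5.4 kHz, appears at 4.4 kHz.
35.7 kHz mod fs = 3.3 kHz.
3.3 kHz ≤ fs/2 = 5.4 kHz, appears at 3.3 kHz.
11.3 kHz mod fs = 0.5 kHz.
0.5 kHz ≤ fs/2 = 5.4 kHz, appears at 0.5 kHz.
24.9 kHz mod fs = 3.3 kHz.
3.3 kHz ≤ fs/2 = 5.4 kHz, appears at 3.3 kHz.
Distinct values: {0.5 kHz, 3.3 kHz, 4.4 kHz, 5.2 kHz}.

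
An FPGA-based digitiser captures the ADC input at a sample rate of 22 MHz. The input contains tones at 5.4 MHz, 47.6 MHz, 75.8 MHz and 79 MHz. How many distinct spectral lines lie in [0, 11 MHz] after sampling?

4

fs/2 = 11 MHz.
5.4 MHz ≤ fs/2 = 11 MHz, passes unchanged.
47.6 MHz mod fs = 3.6 MHz.
3.6 MHz ≤ fs/2 = 11 MHz, appears at 3.6 MHz.
75.8 MHz mod fs = 9.8 MHz.
9.8 MHz ≤ fs/2 = 11 MHz, appears at 9.8 MHz.
79 MHz mod fs = 13 MHz.
13 MHz > fs/2 = 11 MHz, folds to fs − 13 MHz = 9 MHz.
Distinct values: {3.6 MHz, 5.4 MHz, 9 MHz, 9.8 MHz} → 4.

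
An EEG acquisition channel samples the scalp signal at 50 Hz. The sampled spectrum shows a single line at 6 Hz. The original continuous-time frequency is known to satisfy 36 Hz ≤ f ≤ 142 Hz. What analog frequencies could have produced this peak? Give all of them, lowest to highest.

44 Hz, 56 Hz, 94 Hz, 106 Hz

Frequencies that alias to 6 Hz are k·fs ± 6 Hz for integer k ≥ 0.
k=0: 6 Hz.
k=1: 44 Hz, 56 Hz.
k=2: 94 Hz, 106 Hz.
k=3: 144 Hz, 156 Hz.
Within [36 Hz, 142 Hz]: 44 Hz, 56 Hz, 94 Hz, 106 Hz.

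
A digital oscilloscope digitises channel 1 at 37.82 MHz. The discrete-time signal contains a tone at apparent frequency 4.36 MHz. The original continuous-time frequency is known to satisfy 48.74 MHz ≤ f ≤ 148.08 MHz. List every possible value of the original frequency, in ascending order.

Frequencies that alias to 4.36 MHz are k·fs ± 4.36 MHz for integer k ≥ 0.
k=0: 4.36 MHz.
k=1: 33.46 MHz, 42.18 MHz.
k=2: 71.28 MHz, 80 MHz.
k=3: 109.1 MHz, 117.82 MHz.
k=4: 146.92 MHz, 155.64 MHz.
k=5: 184.74 MHz, 193.46 MHz.
Within [48.74 MHz, 148.08 MHz]: 71.28 MHz, 80 MHz, 109.1 MHz, 117.82 MHz, 146.92 MHz.

71.28 MHz, 80 MHz, 109.1 MHz, 117.82 MHz, 146.92 MHz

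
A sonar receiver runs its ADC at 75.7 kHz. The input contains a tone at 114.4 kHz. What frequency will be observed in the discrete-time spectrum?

114.4 kHz mod fs = 38.7 kHz.
38.7 kHz > fs/2 = 37.85 kHz, folds to fs − 38.7 kHz = 37 kHz.

37 kHz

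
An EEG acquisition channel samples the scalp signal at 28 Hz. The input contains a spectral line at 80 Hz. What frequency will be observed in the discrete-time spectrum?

80 Hz mod fs = 24 Hz.
24 Hz > fs/2 = 14 Hz, folds to fs − 24 Hz = 4 Hz.

4 Hz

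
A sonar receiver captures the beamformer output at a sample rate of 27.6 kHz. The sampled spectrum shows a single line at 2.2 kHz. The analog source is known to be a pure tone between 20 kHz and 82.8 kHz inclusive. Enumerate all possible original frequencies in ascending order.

Frequencies that alias to 2.2 kHz are k·fs ± 2.2 kHz for integer k ≥ 0.
k=0: 2.2 kHz.
k=1: 25.4 kHz, 29.8 kHz.
k=2: 53 kHz, 57.4 kHz.
k=3: 80.6 kHz, 85 kHz.
k=4: 108.2 kHz, 112.6 kHz.
Within [20 kHz, 82.8 kHz]: 25.4 kHz, 29.8 kHz, 53 kHz, 57.4 kHz, 80.6 kHz.

25.4 kHz, 29.8 kHz, 53 kHz, 57.4 kHz, 80.6 kHz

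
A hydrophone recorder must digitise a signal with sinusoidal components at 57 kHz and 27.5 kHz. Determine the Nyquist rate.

114 kHz

Highest-frequency component: 57 kHz.
Nyquist rate = 2 × 57 kHz = 114 kHz.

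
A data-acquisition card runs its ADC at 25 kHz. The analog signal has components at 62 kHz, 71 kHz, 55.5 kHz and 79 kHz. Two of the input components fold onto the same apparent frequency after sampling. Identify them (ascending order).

71 kHz, 79 kHz

fs/2 = 12.5 kHz.
62 kHz mod fs = 12 kHz.
12 kHz ≤ fs/2 = 12.5 kHz, appears at 12 kHz.
71 kHz mod fs = 21 kHz.
21 kHz > fs/2 = 12.5 kHz, folds to fs − 21 kHz = 4 kHz.
55.5 kHz mod fs = 5.5 kHz.
5.5 kHz ≤ fs/2 = 12.5 kHz, appears at 5.5 kHz.
79 kHz mod fs = 4 kHz.
4 kHz ≤ fs/2 = 12.5 kHz, appears at 4 kHz.
71 kHz and 79 kHz both map to 4 kHz.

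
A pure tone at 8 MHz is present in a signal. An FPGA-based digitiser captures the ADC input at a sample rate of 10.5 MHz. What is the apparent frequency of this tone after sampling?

8 MHz > fs/2 = 5.25 MHz, folds to fs − 8 MHz = 2.5 MHz.

2.5 MHz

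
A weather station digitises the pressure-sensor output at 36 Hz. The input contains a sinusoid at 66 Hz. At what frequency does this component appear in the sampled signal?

66 Hz mod fs = 30 Hz.
30 Hz > fs/2 = 18 Hz, folds to fs − 30 Hz = 6 Hz.

6 Hz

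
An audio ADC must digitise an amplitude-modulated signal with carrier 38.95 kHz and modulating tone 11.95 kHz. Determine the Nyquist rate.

101.8 kHz

AM sidebands sit at fc ± fm = 27 kHz and 50.9 kHz.
Highest-frequency component: 50.9 kHz.
Nyquist rate = 2 × 50.9 kHz = 101.8 kHz.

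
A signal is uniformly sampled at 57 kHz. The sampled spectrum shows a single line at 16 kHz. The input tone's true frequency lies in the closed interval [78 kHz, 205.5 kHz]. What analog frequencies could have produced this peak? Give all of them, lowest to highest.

Frequencies that alias to 16 kHz are k·fs ± 16 kHz for integer k ≥ 0.
k=0: 16 kHz.
k=1: 41 kHz, 73 kHz.
k=2: 98 kHz, 130 kHz.
k=3: 155 kHz, 187 kHz.
k=4: 212 kHz, 244 kHz.
Within [78 kHz, 205.5 kHz]: 98 kHz, 130 kHz, 155 kHz, 187 kHz.

98 kHz, 130 kHz, 155 kHz, 187 kHz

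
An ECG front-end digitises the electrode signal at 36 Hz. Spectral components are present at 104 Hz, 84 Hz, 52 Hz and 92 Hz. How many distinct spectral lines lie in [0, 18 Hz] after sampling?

fs/2 = 18 Hz.
104 Hz mod fs = 32 Hz.
32 Hz > fs/2 = 18 Hz, folds to fs − 32 Hz = 4 Hz.
84 Hz mod fs = 12 Hz.
12 Hz ≤ fs/2 = 18 Hz, appears at 12 Hz.
52 Hz mod fs = 16 Hz.
16 Hz ≤ fs/2 = 18 Hz, appears at 16 Hz.
92 Hz mod fs = 20 Hz.
20 Hz > fs/2 = 18 Hz, folds to fs − 20 Hz = 16 Hz.
Distinct values: {4 Hz, 12 Hz, 16 Hz} → 3.

3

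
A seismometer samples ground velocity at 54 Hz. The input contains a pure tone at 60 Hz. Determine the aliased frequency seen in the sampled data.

60 Hz mod fs = 6 Hz.
6 Hz ≤ fs/2 = 27 Hz, appears at 6 Hz.

6 Hz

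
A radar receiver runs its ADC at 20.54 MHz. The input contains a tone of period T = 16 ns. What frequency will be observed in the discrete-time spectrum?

T = 16 ns → f = 1/T = 62.5 MHz.
62.5 MHz mod fs = 0.88 MHz.
0.88 MHz ≤ fs/2 = 10.27 MHz, appears at 0.88 MHz.

0.88 MHz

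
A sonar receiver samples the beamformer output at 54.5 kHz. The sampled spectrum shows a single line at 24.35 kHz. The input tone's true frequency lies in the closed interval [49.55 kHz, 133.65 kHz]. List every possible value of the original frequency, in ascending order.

78.85 kHz, 84.65 kHz, 133.35 kHz

Frequencies that alias to 24.35 kHz are k·fs ± 24.35 kHz for integer k ≥ 0.
k=0: 24.35 kHz.
k=1: 30.15 kHz, 78.85 kHz.
k=2: 84.65 kHz, 133.35 kHz.
k=3: 139.15 kHz, 187.85 kHz.
Within [49.55 kHz, 133.65 kHz]: 78.85 kHz, 84.65 kHz, 133.35 kHz.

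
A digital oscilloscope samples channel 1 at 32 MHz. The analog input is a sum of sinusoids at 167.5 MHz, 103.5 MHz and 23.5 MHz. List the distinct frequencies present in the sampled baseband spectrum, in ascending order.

fs/2 = 16 MHz.
167.5 MHz mod fs = 7.5 MHz.
7.5 MHz ≤ fs/2 = 16 MHz, appears at 7.5 MHz.
103.5 MHz mod fs = 7.5 MHz.
7.5 MHz ≤ fs/2 = 16 MHz, appears at 7.5 MHz.
23.5 MHz > fs/2 = 16 MHz, folds to fs − 23.5 MHz = 8.5 MHz.
Distinct values: {7.5 MHz, 8.5 MHz}.

7.5 MHz, 8.5 MHz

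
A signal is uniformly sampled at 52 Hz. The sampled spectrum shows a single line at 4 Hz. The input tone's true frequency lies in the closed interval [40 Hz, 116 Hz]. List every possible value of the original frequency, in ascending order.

Frequencies that alias to 4 Hz are k·fs ± 4 Hz for integer k ≥ 0.
k=0: 4 Hz.
k=1: 48 Hz, 56 Hz.
k=2: 100 Hz, 108 Hz.
k=3: 152 Hz, 160 Hz.
Within [40 Hz, 116 Hz]: 48 Hz, 56 Hz, 100 Hz, 108 Hz.

48 Hz, 56 Hz, 100 Hz, 108 Hz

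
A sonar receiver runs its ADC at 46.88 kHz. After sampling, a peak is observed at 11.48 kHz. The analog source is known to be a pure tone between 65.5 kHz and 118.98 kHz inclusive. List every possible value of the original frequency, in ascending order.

Frequencies that alias to 11.48 kHz are k·fs ± 11.48 kHz for integer k ≥ 0.
k=0: 11.48 kHz.
k=1: 35.4 kHz, 58.36 kHz.
k=2: 82.28 kHz, 105.24 kHz.
k=3: 129.16 kHz, 152.12 kHz.
Within [65.5 kHz, 118.98 kHz]: 82.28 kHz, 105.24 kHz.

82.28 kHz, 105.24 kHz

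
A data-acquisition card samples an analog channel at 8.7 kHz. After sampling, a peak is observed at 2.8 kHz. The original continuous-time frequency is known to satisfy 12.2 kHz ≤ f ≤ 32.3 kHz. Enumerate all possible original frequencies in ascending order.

14.6 kHz, 20.2 kHz, 23.3 kHz, 28.9 kHz, 32 kHz

Frequencies that alias to 2.8 kHz are k·fs ± 2.8 kHz for integer k ≥ 0.
k=0: 2.8 kHz.
k=1: 5.9 kHz, 11.5 kHz.
k=2: 14.6 kHz, 20.2 kHz.
k=3: 23.3 kHz, 28.9 kHz.
k=4: 32 kHz, 37.6 kHz.
k=5: 40.7 kHz, 46.3 kHz.
Within [12.2 kHz, 32.3 kHz]: 14.6 kHz, 20.2 kHz, 23.3 kHz, 28.9 kHz, 32 kHz.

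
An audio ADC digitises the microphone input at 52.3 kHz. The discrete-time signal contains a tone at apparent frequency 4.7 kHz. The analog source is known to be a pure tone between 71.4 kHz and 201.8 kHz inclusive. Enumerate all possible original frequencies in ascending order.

Frequencies that alias to 4.7 kHz are k·fs ± 4.7 kHz for integer k ≥ 0.
k=0: 4.7 kHz.
k=1: 47.6 kHz, 57 kHz.
k=2: 99.9 kHz, 109.3 kHz.
k=3: 152.2 kHz, 161.6 kHz.
k=4: 204.5 kHz, 213.9 kHz.
Within [71.4 kHz, 201.8 kHz]: 99.9 kHz, 109.3 kHz, 152.2 kHz, 161.6 kHz.

99.9 kHz, 109.3 kHz, 152.2 kHz, 161.6 kHz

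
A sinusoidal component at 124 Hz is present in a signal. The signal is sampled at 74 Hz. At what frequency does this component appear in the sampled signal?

124 Hz mod fs = 50 Hz.
50 Hz > fs/2 = 37 Hz, folds to fs − 50 Hz = 24 Hz.

24 Hz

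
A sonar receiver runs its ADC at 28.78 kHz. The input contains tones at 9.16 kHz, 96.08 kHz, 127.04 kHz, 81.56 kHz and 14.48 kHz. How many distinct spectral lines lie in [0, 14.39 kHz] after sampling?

fs/2 = 14.39 kHz.
9.16 kHz ≤ fs/2 = 14.39 kHz, passes unchanged.
96.08 kHz mod fs = 9.74 kHz.
9.74 kHz ≤ fs/2 = 14.39 kHz, appears at 9.74 kHz.
127.04 kHz mod fs = 11.92 kHz.
11.92 kHz ≤ fs/2 = 14.39 kHz, appears at 11.92 kHz.
81.56 kHz mod fs = 24 kHz.
24 kHz > fs/2 = 14.39 kHz, folds to fs − 24 kHz = 4.78 kHz.
14.48 kHz > fs/2 = 14.39 kHz, folds to fs − 14.48 kHz = 14.3 kHz.
Distinct values: {4.78 kHz, 9.16 kHz, 9.74 kHz, 11.92 kHz, 14.3 kHz} → 5.

5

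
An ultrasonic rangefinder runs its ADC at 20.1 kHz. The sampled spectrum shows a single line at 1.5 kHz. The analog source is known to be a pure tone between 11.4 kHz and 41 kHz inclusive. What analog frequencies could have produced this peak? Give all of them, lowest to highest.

Frequencies that alias to 1.5 kHz are k·fs ± 1.5 kHz for integer k ≥ 0.
k=0: 1.5 kHz.
k=1: 18.6 kHz, 21.6 kHz.
k=2: 38.7 kHz, 41.7 kHz.
k=3: 58.8 kHz, 61.8 kHz.
Within [11.4 kHz, 41 kHz]: 18.6 kHz, 21.6 kHz, 38.7 kHz.

18.6 kHz, 21.6 kHz, 38.7 kHz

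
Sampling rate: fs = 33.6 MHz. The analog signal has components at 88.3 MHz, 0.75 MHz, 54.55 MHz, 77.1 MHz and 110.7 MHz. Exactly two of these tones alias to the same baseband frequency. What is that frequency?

fs/2 = 16.8 MHz.
88.3 MHz mod fs = 21.1 MHz.
21.1 MHz > fs/2 = 16.8 MHz, folds to fs − 21.1 MHz = 12.5 MHz.
0.75 MHz ≤ fs/2 = 16.8 MHz, passes unchanged.
54.55 MHz mod fs = 20.95 MHz.
20.95 MHz > fs/2 = 16.8 MHz, folds to fs − 20.95 MHz = 12.65 MHz.
77.1 MHz mod fs = 9.9 MHz.
9.9 MHz ≤ fs/2 = 16.8 MHz, appears at 9.9 MHz.
110.7 MHz mod fs = 9.9 MHz.
9.9 MHz ≤ fs/2 = 16.8 MHz, appears at 9.9 MHz.
77.1 MHz and 110.7 MHz both map to 9.9 MHz.

9.9 MHz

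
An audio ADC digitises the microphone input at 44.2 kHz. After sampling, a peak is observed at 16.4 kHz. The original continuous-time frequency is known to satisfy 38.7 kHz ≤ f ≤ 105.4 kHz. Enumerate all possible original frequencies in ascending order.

Frequencies that alias to 16.4 kHz are k·fs ± 16.4 kHz for integer k ≥ 0.
k=0: 16.4 kHz.
k=1: 27.8 kHz, 60.6 kHz.
k=2: 72 kHz, 104.8 kHz.
k=3: 116.2 kHz, 149 kHz.
Within [38.7 kHz, 105.4 kHz]: 60.6 kHz, 72 kHz, 104.8 kHz.

60.6 kHz, 72 kHz, 104.8 kHz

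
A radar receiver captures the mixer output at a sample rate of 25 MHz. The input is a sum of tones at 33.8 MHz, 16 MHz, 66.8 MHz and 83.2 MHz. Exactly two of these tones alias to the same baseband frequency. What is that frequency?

8.2 MHz

fs/2 = 12.5 MHz.
33.8 MHz mod fs = 8.8 MHz.
8.8 MHz ≤ fs/2 = 12.5 MHz, appears at 8.8 MHz.
16 MHz > fs/2 = 12.5 MHz, folds to fs − 16 MHz = 9 MHz.
66.8 MHz mod fs = 16.8 MHz.
16.8 MHz > fs/2 = 12.5 MHz, folds to fs − 16.8 MHz = 8.2 MHz.
83.2 MHz mod fs = 8.2 MHz.
8.2 MHz ≤ fs/2 = 12.5 MHz, appears at 8.2 MHz.
66.8 MHz and 83.2 MHz both map to 8.2 MHz.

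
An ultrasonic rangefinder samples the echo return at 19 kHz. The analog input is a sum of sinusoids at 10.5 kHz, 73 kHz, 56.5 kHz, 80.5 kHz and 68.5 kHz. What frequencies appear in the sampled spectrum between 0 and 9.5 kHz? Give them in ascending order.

fs/2 = 9.5 kHz.
10.5 kHz > fs/2 = 9.5 kHz, folds to fs − 10.5 kHz = 8.5 kHz.
73 kHz mod fs = 16 kHz.
16 kHz > fs/2 = 9.5 kHz, folds to fs − 16 kHz = 3 kHz.
56.5 kHz mod fs = 18.5 kHz.
18.5 kHz > fs/2 = 9.5 kHz, folds to fs − 18.5 kHz = 0.5 kHz.
80.5 kHz mod fs = 4.5 kHz.
4.5 kHz ≤ fs/2 = 9.5 kHz, appears at 4.5 kHz.
68.5 kHz mod fs = 11.5 kHz.
11.5 kHz > fs/2 = 9.5 kHz, folds to fs − 11.5 kHz = 7.5 kHz.
Distinct values: {0.5 kHz, 3 kHz, 4.5 kHz, 7.5 kHz, 8.5 kHz}.

0.5 kHz, 3 kHz, 4.5 kHz, 7.5 kHz, 8.5 kHz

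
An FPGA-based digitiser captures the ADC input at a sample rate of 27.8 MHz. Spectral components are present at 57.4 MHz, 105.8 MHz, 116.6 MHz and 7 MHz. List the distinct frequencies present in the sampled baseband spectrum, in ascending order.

1.8 MHz, 5.4 MHz, 7 MHz

fs/2 = 13.9 MHz.
57.4 MHz mod fs = 1.8 MHz.
1.8 MHz ≤ fs/2 = 13.9 MHz, appears at 1.8 MHz.
105.8 MHz mod fs = 22.4 MHz.
22.4 MHz > fs/2 = 13.9 MHz, folds to fs − 22.4 MHz = 5.4 MHz.
116.6 MHz mod fs = 5.4 MHz.
5.4 MHz ≤ fs/2 = 13.9 MHz, appears at 5.4 MHz.
7 MHz ≤ fs/2 = 13.9 MHz, passes unchanged.
Distinct values: {1.8 MHz, 5.4 MHz, 7 MHz}.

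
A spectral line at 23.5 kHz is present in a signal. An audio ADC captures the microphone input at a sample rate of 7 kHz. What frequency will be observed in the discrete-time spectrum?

23.5 kHz mod fs = 2.5 kHz.
2.5 kHz ≤ fs/2 = 3.5 kHz, appears at 2.5 kHz.

2.5 kHz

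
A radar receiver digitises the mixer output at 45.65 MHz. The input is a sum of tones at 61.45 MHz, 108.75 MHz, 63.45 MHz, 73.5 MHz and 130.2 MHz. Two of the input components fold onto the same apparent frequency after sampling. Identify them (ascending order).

63.45 MHz, 73.5 MHz

fs/2 = 22.825 MHz.
61.45 MHz mod fs = 15.8 MHz.
15.8 MHz ≤ fs/2 = 22.825 MHz, appears at 15.8 MHz.
108.75 MHz mod fs = 17.45 MHz.
17.45 MHz ≤ fs/2 = 22.825 MHz, appears at 17.45 MHz.
63.45 MHz mod fs = 17.8 MHz.
17.8 MHz ≤ fs/2 = 22.825 MHz, appears at 17.8 MHz.
73.5 MHz mod fs = 27.85 MHz.
27.85 MHz > fs/2 = 22.825 MHz, folds to fs − 27.85 MHz = 17.8 MHz.
130.2 MHz mod fs = 38.9 MHz.
38.9 MHz > fs/2 = 22.825 MHz, folds to fs − 38.9 MHz = 6.75 MHz.
63.45 MHz and 73.5 MHz both map to 17.8 MHz.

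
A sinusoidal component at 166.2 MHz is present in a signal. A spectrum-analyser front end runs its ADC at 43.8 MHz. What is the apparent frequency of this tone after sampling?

9 MHz

166.2 MHz mod fs = 34.8 MHz.
34.8 MHz > fs/2 = 21.9 MHz, folds to fs − 34.8 MHz = 9 MHz.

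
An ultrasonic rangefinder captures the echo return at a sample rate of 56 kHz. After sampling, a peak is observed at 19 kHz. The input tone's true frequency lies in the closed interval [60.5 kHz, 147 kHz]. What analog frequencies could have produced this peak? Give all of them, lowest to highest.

Frequencies that alias to 19 kHz are k·fs ± 19 kHz for integer k ≥ 0.
k=0: 19 kHz.
k=1: 37 kHz, 75 kHz.
k=2: 93 kHz, 131 kHz.
k=3: 149 kHz, 187 kHz.
Within [60.5 kHz, 147 kHz]: 75 kHz, 93 kHz, 131 kHz.

75 kHz, 93 kHz, 131 kHz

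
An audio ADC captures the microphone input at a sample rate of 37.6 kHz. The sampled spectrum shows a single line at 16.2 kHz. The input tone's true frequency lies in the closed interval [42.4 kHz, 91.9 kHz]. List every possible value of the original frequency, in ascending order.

53.8 kHz, 59 kHz, 91.4 kHz

Frequencies that alias to 16.2 kHz are k·fs ± 16.2 kHz for integer k ≥ 0.
k=0: 16.2 kHz.
k=1: 21.4 kHz, 53.8 kHz.
k=2: 59 kHz, 91.4 kHz.
k=3: 96.6 kHz, 129 kHz.
Within [42.4 kHz, 91.9 kHz]: 53.8 kHz, 59 kHz, 91.4 kHz.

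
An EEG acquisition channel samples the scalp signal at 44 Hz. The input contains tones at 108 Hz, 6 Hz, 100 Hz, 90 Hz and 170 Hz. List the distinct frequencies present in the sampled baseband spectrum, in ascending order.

2 Hz, 6 Hz, 12 Hz, 20 Hz

fs/2 = 22 Hz.
108 Hz mod fs = 20 Hz.
20 Hz ≤ fs/2 = 22 Hz, appears at 20 Hz.
6 Hz ≤ fs/2 = 22 Hz, passes unchanged.
100 Hz mod fs = 12 Hz.
12 Hz ≤ fs/2 = 22 Hz, appears at 12 Hz.
90 Hz mod fs = 2 Hz.
2 Hz ≤ fs/2 = 22 Hz, appears at 2 Hz.
170 Hz mod fs = 38 Hz.
38 Hz > fs/2 = 22 Hz, folds to fs − 38 Hz = 6 Hz.
Distinct values: {2 Hz, 6 Hz, 12 Hz, 20 Hz}.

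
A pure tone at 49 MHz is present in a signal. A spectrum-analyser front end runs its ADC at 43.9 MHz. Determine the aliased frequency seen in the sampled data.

49 MHz mod fs = 5.1 MHz.
5.1 MHz ≤ fs/2 = 21.95 MHz, appears at 5.1 MHz.

5.1 MHz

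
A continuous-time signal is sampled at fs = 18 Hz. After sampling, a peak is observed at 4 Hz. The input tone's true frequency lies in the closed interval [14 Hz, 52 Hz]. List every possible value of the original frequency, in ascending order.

Frequencies that alias to 4 Hz are k·fs ± 4 Hz for integer k ≥ 0.
k=0: 4 Hz.
k=1: 14 Hz, 22 Hz.
k=2: 32 Hz, 40 Hz.
k=3: 50 Hz, 58 Hz.
k=4: 68 Hz, 76 Hz.
Within [14 Hz, 52 Hz]: 14 Hz, 22 Hz, 32 Hz, 40 Hz, 50 Hz.

14 Hz, 22 Hz, 32 Hz, 40 Hz, 50 Hz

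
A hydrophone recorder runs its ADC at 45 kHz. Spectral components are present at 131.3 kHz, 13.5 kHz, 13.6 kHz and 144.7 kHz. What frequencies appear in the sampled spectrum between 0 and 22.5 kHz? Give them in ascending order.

3.7 kHz, 9.7 kHz, 13.5 kHz, 13.6 kHz

fs/2 = 22.5 kHz.
131.3 kHz mod fs = 41.3 kHz.
41.3 kHz > fs/2 = 22.5 kHz, folds to fs − 41.3 kHz = 3.7 kHz.
13.5 kHz ≤ fs/2 = 22.5 kHz, passes unchanged.
13.6 kHz ≤ fs/2 = 22.5 kHz, passes unchanged.
144.7 kHz mod fs = 9.7 kHz.
9.7 kHz ≤ fs/2 = 22.5 kHz, appears at 9.7 kHz.
Distinct values: {3.7 kHz, 9.7 kHz, 13.5 kHz, 13.6 kHz}.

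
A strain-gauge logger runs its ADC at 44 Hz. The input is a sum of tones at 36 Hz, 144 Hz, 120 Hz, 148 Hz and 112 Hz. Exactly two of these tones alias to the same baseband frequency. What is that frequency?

fs/2 = 22 Hz.
36 Hz > fs/2 = 22 Hz, folds to fs − 36 Hz = 8 Hz.
144 Hz mod fs = 12 Hz.
12 Hz ≤ fs/2 = 22 Hz, appears at 12 Hz.
120 Hz mod fs = 32 Hz.
32 Hz > fs/2 = 22 Hz, folds to fs − 32 Hz = 12 Hz.
148 Hz mod fs = 16 Hz.
16 Hz ≤ fs/2 = 22 Hz, appears at 16 Hz.
112 Hz mod fs = 24 Hz.
24 Hz > fs/2 = 22 Hz, folds to fs − 24 Hz = 20 Hz.
120 Hz and 144 Hz both map to 12 Hz.

12 Hz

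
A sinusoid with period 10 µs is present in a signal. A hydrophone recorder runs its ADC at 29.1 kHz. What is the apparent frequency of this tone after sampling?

12.7 kHz

T = 10 µs → f = 1/T = 100 kHz.
100 kHz mod fs = 12.7 kHz.
12.7 kHz ≤ fs/2 = 14.55 kHz, appears at 12.7 kHz.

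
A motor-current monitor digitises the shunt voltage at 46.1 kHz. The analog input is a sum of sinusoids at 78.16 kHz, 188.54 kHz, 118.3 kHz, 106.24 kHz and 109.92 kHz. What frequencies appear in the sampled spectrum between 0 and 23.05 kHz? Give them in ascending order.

fs/2 = 23.05 kHz.
78.16 kHz mod fs = 32.06 kHz.
32.06 kHz > fs/2 = 23.05 kHz, folds to fs − 32.06 kHz = 14.04 kHz.
188.54 kHz mod fs = 4.14 kHz.
4.14 kHz ≤ fs/2 = 23.05 kHz, appears at 4.14 kHz.
118.3 kHz mod fs = 26.1 kHz.
26.1 kHz > fs/2 = 23.05 kHz, folds to fs − 26.1 kHz = 20 kHz.
106.24 kHz mod fs = 14.04 kHz.
14.04 kHz ≤ fs/2 = 23.05 kHz, appears at 14.04 kHz.
109.92 kHz mod fs = 17.72 kHz.
17.72 kHz ≤ fs/2 = 23.05 kHz, appears at 17.72 kHz.
Distinct values: {4.14 kHz, 14.04 kHz, 17.72 kHz, 20 kHz}.

4.14 kHz, 14.04 kHz, 17.72 kHz, 20 kHz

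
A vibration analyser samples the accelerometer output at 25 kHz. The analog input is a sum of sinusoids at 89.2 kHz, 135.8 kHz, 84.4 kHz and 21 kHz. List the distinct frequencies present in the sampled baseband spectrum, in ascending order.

4 kHz, 9.4 kHz, 10.8 kHz

fs/2 = 12.5 kHz.
89.2 kHz mod fs = 14.2 kHz.
14.2 kHz > fs/2 = 12.5 kHz, folds to fs − 14.2 kHz = 10.8 kHz.
135.8 kHz mod fs = 10.8 kHz.
10.8 kHz ≤ fs/2 = 12.5 kHz, appears at 10.8 kHz.
84.4 kHz mod fs = 9.4 kHz.
9.4 kHz ≤ fs/2 = 12.5 kHz, appears at 9.4 kHz.
21 kHz > fs/2 = 12.5 kHz, folds to fs − 21 kHz = 4 kHz.
Distinct values: {4 kHz, 9.4 kHz, 10.8 kHz}.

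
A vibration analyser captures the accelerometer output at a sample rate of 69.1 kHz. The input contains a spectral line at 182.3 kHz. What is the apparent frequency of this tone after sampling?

25 kHz

182.3 kHz mod fs = 44.1 kHz.
44.1 kHz > fs/2 = 34.55 kHz, folds to fs − 44.1 kHz = 25 kHz.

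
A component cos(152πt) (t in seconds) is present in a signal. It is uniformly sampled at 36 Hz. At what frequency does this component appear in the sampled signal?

4 Hz

ω = 152π rad/s → f = ω/(2π) = 76 Hz.
76 Hz mod fs = 4 Hz.
4 Hz ≤ fs/2 = 18 Hz, appears at 4 Hz.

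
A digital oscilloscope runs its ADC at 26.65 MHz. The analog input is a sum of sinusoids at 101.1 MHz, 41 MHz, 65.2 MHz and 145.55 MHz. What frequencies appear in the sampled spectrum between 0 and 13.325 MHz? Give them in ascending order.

fs/2 = 13.325 MHz.
101.1 MHz mod fs = 21.15 MHz.
21.15 MHz > fs/2 = 13.325 MHz, folds to fs − 21.15 MHz = 5.5 MHz.
41 MHz mod fs = 14.35 MHz.
14.35 MHz > fs/2 = 13.325 MHz, folds to fs − 14.35 MHz = 12.3 MHz.
65.2 MHz mod fs = 11.9 MHz.
11.9 MHz ≤ fs/2 = 13.325 MHz, appears at 11.9 MHz.
145.55 MHz mod fs = 12.3 MHz.
12.3 MHz ≤ fs/2 = 13.325 MHz, appears at 12.3 MHz.
Distinct values: {5.5 MHz, 11.9 MHz, 12.3 MHz}.

5.5 MHz, 11.9 MHz, 12.3 MHz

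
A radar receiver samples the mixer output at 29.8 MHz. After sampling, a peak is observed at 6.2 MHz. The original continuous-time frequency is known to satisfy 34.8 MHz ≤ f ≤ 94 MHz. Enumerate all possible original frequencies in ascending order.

Frequencies that alias to 6.2 MHz are k·fs ± 6.2 MHz for integer k ≥ 0.
k=0: 6.2 MHz.
k=1: 23.6 MHz, 36 MHz.
k=2: 53.4 MHz, 65.8 MHz.
k=3: 83.2 MHz, 95.6 MHz.
k=4: 113 MHz, 125.4 MHz.
Within [34.8 MHz, 94 MHz]: 36 MHz, 53.4 MHz, 65.8 MHz, 83.2 MHz.

36 MHz, 53.4 MHz, 65.8 MHz, 83.2 MHz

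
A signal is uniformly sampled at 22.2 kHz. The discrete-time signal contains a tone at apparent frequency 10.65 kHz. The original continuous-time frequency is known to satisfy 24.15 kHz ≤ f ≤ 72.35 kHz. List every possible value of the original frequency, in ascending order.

Frequencies that alias to 10.65 kHz are k·fs ± 10.65 kHz for integer k ≥ 0.
k=0: 10.65 kHz.
k=1: 11.55 kHz, 32.85 kHz.
k=2: 33.75 kHz, 55.05 kHz.
k=3: 55.95 kHz, 77.25 kHz.
k=4: 78.15 kHz, 99.45 kHz.
Within [24.15 kHz, 72.35 kHz]: 32.85 kHz, 33.75 kHz, 55.05 kHz, 55.95 kHz.

32.85 kHz, 33.75 kHz, 55.05 kHz, 55.95 kHz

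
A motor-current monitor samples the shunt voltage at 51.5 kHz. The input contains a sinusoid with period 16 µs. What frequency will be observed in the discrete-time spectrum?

T = 16 µs → f = 1/T = 62.5 kHz.
62.5 kHz mod fs = 11 kHz.
11 kHz ≤ fs/2 = 25.75 kHz, appears at 11 kHz.

11 kHz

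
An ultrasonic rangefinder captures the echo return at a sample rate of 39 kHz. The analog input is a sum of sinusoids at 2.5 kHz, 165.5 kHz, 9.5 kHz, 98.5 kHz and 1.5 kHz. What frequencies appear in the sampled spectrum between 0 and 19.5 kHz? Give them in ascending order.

fs/2 = 19.5 kHz.
2.5 kHz ≤ fs/2 = 19.5 kHz, passes unchanged.
165.5 kHz mod fs = 9.5 kHz.
9.5 kHz ≤ fs/2 = 19.5 kHz, appears at 9.5 kHz.
9.5 kHz ≤ fs/2 = 19.5 kHz, passes unchanged.
98.5 kHz mod fs = 20.5 kHz.
20.5 kHz > fs/2 = 19.5 kHz, folds to fs − 20.5 kHz = 18.5 kHz.
1.5 kHz ≤ fs/2 = 19.5 kHz, passes unchanged.
Distinct values: {1.5 kHz, 2.5 kHz, 9.5 kHz, 18.5 kHz}.

1.5 kHz, 2.5 kHz, 9.5 kHz, 18.5 kHz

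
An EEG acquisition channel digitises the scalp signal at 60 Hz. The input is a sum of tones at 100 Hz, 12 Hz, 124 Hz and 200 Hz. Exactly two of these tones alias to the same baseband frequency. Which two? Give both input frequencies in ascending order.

fs/2 = 30 Hz.
100 Hz mod fs = 40 Hz.
40 Hz > fs/2 = 30 Hz, folds to fs − 40 Hz = 20 Hz.
12 Hz ≤ fs/2 = 30 Hz, passes unchanged.
124 Hz mod fs = 4 Hz.
4 Hz ≤ fs/2 = 30 Hz, appears at 4 Hz.
200 Hz mod fs = 20 Hz.
20 Hz ≤ fs/2 = 30 Hz, appears at 20 Hz.
100 Hz and 200 Hz both map to 20 Hz.

100 Hz, 200 Hz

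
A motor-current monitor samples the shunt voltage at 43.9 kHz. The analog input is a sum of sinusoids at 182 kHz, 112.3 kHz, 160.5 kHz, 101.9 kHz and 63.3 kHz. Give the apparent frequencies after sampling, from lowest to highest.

fs/2 = 21.95 kHz.
182 kHz mod fs = 6.4 kHz.
6.4 kHz ≤ fs/2 = 21.95 kHz, appears at 6.4 kHz.
112.3 kHz mod fs = 24.5 kHz.
24.5 kHz > fs/2 = 21.95 kHz, folds to fs − 24.5 kHz = 19.4 kHz.
160.5 kHz mod fs = 28.8 kHz.
28.8 kHz > fs/2 = 21.95 kHz, folds to fs − 28.8 kHz = 15.1 kHz.
101.9 kHz mod fs = 14.1 kHz.
14.1 kHz ≤ fs/2 = 21.95 kHz, appears at 14.1 kHz.
63.3 kHz mod fs = 19.4 kHz.
19.4 kHz ≤ fs/2 = 21.95 kHz, appears at 19.4 kHz.
Distinct values: {6.4 kHz, 14.1 kHz, 15.1 kHz, 19.4 kHz}.

6.4 kHz, 14.1 kHz, 15.1 kHz, 19.4 kHz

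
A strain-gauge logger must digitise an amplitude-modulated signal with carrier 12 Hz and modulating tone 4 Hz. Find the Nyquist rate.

32 Hz

AM sidebands sit at fc ± fm = 8 Hz and 16 Hz.
Highest-frequency component: 16 Hz.
Nyquist rate = 2 × 16 Hz = 32 Hz.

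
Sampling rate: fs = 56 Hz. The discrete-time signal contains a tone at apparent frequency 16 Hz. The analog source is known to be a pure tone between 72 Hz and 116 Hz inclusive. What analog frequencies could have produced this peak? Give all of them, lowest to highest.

Frequencies that alias to 16 Hz are k·fs ± 16 Hz for integer k ≥ 0.
k=0: 16 Hz.
k=1: 40 Hz, 72 Hz.
k=2: 96 Hz, 128 Hz.
k=3: 152 Hz, 184 Hz.
Within [72 Hz, 116 Hz]: 72 Hz, 96 Hz.

72 Hz, 96 Hz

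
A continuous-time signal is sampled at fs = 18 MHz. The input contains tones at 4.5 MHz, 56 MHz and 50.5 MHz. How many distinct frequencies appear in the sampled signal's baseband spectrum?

fs/2 = 9 MHz.
4.5 MHz ≤ fs/2 = 9 MHz, passes unchanged.
56 MHz mod fs = 2 MHz.
2 MHz ≤ fs/2 = 9 MHz, appears at 2 MHz.
50.5 MHz mod fs = 14.5 MHz.
14.5 MHz > fs/2 = 9 MHz, folds to fs − 14.5 MHz = 3.5 MHz.
Distinct values: {2 MHz, 3.5 MHz, 4.5 MHz} → 3.

3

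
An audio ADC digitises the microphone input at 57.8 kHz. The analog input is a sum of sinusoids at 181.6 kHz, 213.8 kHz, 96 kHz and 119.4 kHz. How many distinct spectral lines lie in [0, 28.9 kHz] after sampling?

4

fs/2 = 28.9 kHz.
181.6 kHz mod fs = 8.2 kHz.
8.2 kHz ≤ fs/2 = 28.9 kHz, appears at 8.2 kHz.
213.8 kHz mod fs = 40.4 kHz.
40.4 kHz > fs/2 = 28.9 kHz, folds to fs − 40.4 kHz = 17.4 kHz.
96 kHz mod fs = 38.2 kHz.
38.2 kHz > fs/2 = 28.9 kHz, folds to fs − 38.2 kHz = 19.6 kHz.
119.4 kHz mod fs = 3.8 kHz.
3.8 kHz ≤ fs/2 = 28.9 kHz, appears at 3.8 kHz.
Distinct values: {3.8 kHz, 8.2 kHz, 17.4 kHz, 19.6 kHz} → 4.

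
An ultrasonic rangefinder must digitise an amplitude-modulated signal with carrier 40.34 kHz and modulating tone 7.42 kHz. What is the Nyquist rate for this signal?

95.52 kHz

AM sidebands sit at fc ± fm = 32.92 kHz and 47.76 kHz.
Highest-frequency component: 47.76 kHz.
Nyquist rate = 2 × 47.76 kHz = 95.52 kHz.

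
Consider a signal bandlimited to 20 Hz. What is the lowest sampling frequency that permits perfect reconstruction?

40 Hz

Nyquist rate = 2 × 20 Hz = 40 Hz.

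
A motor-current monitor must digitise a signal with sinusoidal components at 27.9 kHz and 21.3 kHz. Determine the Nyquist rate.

Highest-frequency component: 27.9 kHz.
Nyquist rate = 2 × 27.9 kHz = 55.8 kHz.

55.8 kHz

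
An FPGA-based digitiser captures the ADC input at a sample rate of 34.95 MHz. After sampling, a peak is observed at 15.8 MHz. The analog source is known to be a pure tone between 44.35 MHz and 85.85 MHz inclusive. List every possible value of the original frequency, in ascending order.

Frequencies that alias to 15.8 MHz are k·fs ± 15.8 MHz for integer k ≥ 0.
k=0: 15.8 MHz.
k=1: 19.15 MHz, 50.75 MHz.
k=2: 54.1 MHz, 85.7 MHz.
k=3: 89.05 MHz, 120.65 MHz.
Within [44.35 MHz, 85.85 MHz]: 50.75 MHz, 54.1 MHz, 85.7 MHz.

50.75 MHz, 54.1 MHz, 85.7 MHz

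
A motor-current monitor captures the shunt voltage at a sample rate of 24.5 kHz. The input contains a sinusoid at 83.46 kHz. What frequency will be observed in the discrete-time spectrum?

9.96 kHz

83.46 kHz mod fs = 9.96 kHz.
9.96 kHz ≤ fs/2 = 12.25 kHz, appears at 9.96 kHz.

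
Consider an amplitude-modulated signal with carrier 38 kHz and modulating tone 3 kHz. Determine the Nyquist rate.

AM sidebands sit at fc ± fm = 35 kHz and 41 kHz.
Highest-frequency component: 41 kHz.
Nyquist rate = 2 × 41 kHz = 82 kHz.

82 kHz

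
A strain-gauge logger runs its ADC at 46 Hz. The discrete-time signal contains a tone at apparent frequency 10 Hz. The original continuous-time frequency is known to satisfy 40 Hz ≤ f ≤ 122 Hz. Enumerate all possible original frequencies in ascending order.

56 Hz, 82 Hz, 102 Hz

Frequencies that alias to 10 Hz are k·fs ± 10 Hz for integer k ≥ 0.
k=0: 10 Hz.
k=1: 36 Hz, 56 Hz.
k=2: 82 Hz, 102 Hz.
k=3: 128 Hz, 148 Hz.
Within [40 Hz, 122 Hz]: 56 Hz, 82 Hz, 102 Hz.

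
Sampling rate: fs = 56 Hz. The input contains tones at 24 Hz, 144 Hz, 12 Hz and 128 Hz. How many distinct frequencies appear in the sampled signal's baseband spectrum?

3

fs/2 = 28 Hz.
24 Hz ≤ fs/2 = 28 Hz, passes unchanged.
144 Hz mod fs = 32 Hz.
32 Hz > fs/2 = 28 Hz, folds to fs − 32 Hz = 24 Hz.
12 Hz ≤ fs/2 = 28 Hz, passes unchanged.
128 Hz mod fs = 16 Hz.
16 Hz ≤ fs/2 = 28 Hz, appears at 16 Hz.
Distinct values: {12 Hz, 16 Hz, 24 Hz} → 3.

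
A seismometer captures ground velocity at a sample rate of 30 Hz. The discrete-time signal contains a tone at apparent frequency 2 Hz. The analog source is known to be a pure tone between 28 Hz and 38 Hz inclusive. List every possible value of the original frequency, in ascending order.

28 Hz, 32 Hz

Frequencies that alias to 2 Hz are k·fs ± 2 Hz for integer k ≥ 0.
k=0: 2 Hz.
k=1: 28 Hz, 32 Hz.
k=2: 58 Hz, 62 Hz.
Within [28 Hz, 38 Hz]: 28 Hz, 32 Hz.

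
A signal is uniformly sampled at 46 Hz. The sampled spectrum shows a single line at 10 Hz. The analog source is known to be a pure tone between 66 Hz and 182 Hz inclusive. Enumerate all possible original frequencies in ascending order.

Frequencies that alias to 10 Hz are k·fs ± 10 Hz for integer k ≥ 0.
k=0: 10 Hz.
k=1: 36 Hz, 56 Hz.
k=2: 82 Hz, 102 Hz.
k=3: 128 Hz, 148 Hz.
k=4: 174 Hz, 194 Hz.
k=5: 220 Hz, 240 Hz.
Within [66 Hz, 182 Hz]: 82 Hz, 102 Hz, 128 Hz, 148 Hz, 174 Hz.

82 Hz, 102 Hz, 128 Hz, 148 Hz, 174 Hz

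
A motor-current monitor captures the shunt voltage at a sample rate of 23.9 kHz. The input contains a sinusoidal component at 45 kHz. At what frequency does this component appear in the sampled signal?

45 kHz mod fs = 21.1 kHz.
21.1 kHz > fs/2 = 11.95 kHz, folds to fs − 21.1 kHz = 2.8 kHz.

2.8 kHz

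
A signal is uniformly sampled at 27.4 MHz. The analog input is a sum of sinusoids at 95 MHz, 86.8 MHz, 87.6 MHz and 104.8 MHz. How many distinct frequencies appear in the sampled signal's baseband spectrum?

fs/2 = 13.7 MHz.
95 MHz mod fs = 12.8 MHz.
12.8 MHz ≤ fs/2 = 13.7 MHz, appears at 12.8 MHz.
86.8 MHz mod fs = 4.6 MHz.
4.6 MHz ≤ fs/2 = 13.7 MHz, appears at 4.6 MHz.
87.6 MHz mod fs = 5.4 MHz.
5.4 MHz ≤ fs/2 = 13.7 MHz, appears at 5.4 MHz.
104.8 MHz mod fs = 22.6 MHz.
22.6 MHz > fs/2 = 13.7 MHz, folds to fs − 22.6 MHz = 4.8 MHz.
Distinct values: {4.6 MHz, 4.8 MHz, 5.4 MHz, 12.8 MHz} → 4.

4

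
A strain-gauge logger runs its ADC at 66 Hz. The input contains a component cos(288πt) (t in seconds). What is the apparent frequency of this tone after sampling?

12 Hz

ω = 288π rad/s → f = ω/(2π) = 144 Hz.
144 Hz mod fs = 12 Hz.
12 Hz ≤ fs/2 = 33 Hz, appears at 12 Hz.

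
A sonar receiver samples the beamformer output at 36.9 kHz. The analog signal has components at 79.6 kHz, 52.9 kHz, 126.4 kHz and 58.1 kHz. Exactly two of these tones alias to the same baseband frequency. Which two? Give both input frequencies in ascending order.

58.1 kHz, 126.4 kHz

fs/2 = 18.45 kHz.
79.6 kHz mod fs = 5.8 kHz.
5.8 kHz ≤ fs/2 = 18.45 kHz, appears at 5.8 kHz.
52.9 kHz mod fs = 16 kHz.
16 kHz ≤ fs/2 = 18.45 kHz, appears at 16 kHz.
126.4 kHz mod fs = 15.7 kHz.
15.7 kHz ≤ fs/2 = 18.45 kHz, appears at 15.7 kHz.
58.1 kHz mod fs = 21.2 kHz.
21.2 kHz > fs/2 = 18.45 kHz, folds to fs − 21.2 kHz = 15.7 kHz.
58.1 kHz and 126.4 kHz both map to 15.7 kHz.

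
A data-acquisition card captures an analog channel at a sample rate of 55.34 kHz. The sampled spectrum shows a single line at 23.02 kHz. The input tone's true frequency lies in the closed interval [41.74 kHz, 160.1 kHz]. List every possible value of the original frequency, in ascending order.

78.36 kHz, 87.66 kHz, 133.7 kHz, 143 kHz

Frequencies that alias to 23.02 kHz are k·fs ± 23.02 kHz for integer k ≥ 0.
k=0: 23.02 kHz.
k=1: 32.32 kHz, 78.36 kHz.
k=2: 87.66 kHz, 133.7 kHz.
k=3: 143 kHz, 189.04 kHz.
k=4: 198.34 kHz, 244.38 kHz.
Within [41.74 kHz, 160.1 kHz]: 78.36 kHz, 87.66 kHz, 133.7 kHz, 143 kHz.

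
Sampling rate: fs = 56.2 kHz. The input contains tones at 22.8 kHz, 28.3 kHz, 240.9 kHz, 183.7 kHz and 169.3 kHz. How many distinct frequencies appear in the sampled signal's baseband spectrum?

fs/2 = 28.1 kHz.
22.8 kHz ≤ fs/2 = 28.1 kHz, passes unchanged.
28.3 kHz > fs/2 = 28.1 kHz, folds to fs − 28.3 kHz = 27.9 kHz.
240.9 kHz mod fs = 16.1 kHz.
16.1 kHz ≤ fs/2 = 28.1 kHz, appears at 16.1 kHz.
183.7 kHz mod fs = 15.1 kHz.
15.1 kHz ≤ fs/2 = 28.1 kHz, appears at 15.1 kHz.
169.3 kHz mod fs = 0.7 kHz.
0.7 kHz ≤ fs/2 = 28.1 kHz, appears at 0.7 kHz.
Distinct values: {0.7 kHz, 15.1 kHz, 16.1 kHz, 22.8 kHz, 27.9 kHz} → 5.

5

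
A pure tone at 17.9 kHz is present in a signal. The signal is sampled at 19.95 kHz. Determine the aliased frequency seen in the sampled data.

17.9 kHz > fs/2 = 9.975 kHz, folds to fs − 17.9 kHz = 2.05 kHz.

2.05 kHz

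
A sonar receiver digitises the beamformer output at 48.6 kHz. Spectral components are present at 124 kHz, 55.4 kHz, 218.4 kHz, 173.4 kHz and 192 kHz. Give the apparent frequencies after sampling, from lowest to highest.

fs/2 = 24.3 kHz.
124 kHz mod fs = 26.8 kHz.
26.8 kHz > fs/2 = 24.3 kHz, folds to fs − 26.8 kHz = 21.8 kHz.
55.4 kHz mod fs = 6.8 kHz.
6.8 kHz ≤ fs/2 = 24.3 kHz, appears at 6.8 kHz.
218.4 kHz mod fs = 24 kHz.
24 kHz ≤ fs/2 = 24.3 kHz, appears at 24 kHz.
173.4 kHz mod fs = 27.6 kHz.
27.6 kHz > fs/2 = 24.3 kHz, folds to fs − 27.6 kHz = 21 kHz.
192 kHz mod fs = 46.2 kHz.
46.2 kHz > fs/2 = 24.3 kHz, folds to fs − 46.2 kHz = 2.4 kHz.
Distinct values: {2.4 kHz, 6.8 kHz, 21 kHz, 21.8 kHz, 24 kHz}.

2.4 kHz, 6.8 kHz, 21 kHz, 21.8 kHz, 24 kHz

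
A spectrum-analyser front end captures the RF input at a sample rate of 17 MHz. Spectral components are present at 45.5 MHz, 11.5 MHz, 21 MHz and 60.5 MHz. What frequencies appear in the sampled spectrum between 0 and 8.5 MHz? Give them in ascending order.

4 MHz, 5.5 MHz, 7.5 MHz

fs/2 = 8.5 MHz.
45.5 MHz mod fs = 11.5 MHz.
11.5 MHz > fs/2 = 8.5 MHz, folds to fs − 11.5 MHz = 5.5 MHz.
11.5 MHz > fs/2 = 8.5 MHz, folds to fs − 11.5 MHz = 5.5 MHz.
21 MHz mod fs = 4 MHz.
4 MHz ≤ fs/2 = 8.5 MHz, appears at 4 MHz.
60.5 MHz mod fs = 9.5 MHz.
9.5 MHz > fs/2 = 8.5 MHz, folds to fs − 9.5 MHz = 7.5 MHz.
Distinct values: {4 MHz, 5.5 MHz, 7.5 MHz}.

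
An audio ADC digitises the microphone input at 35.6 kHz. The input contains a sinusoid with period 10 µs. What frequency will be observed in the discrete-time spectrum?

T = 10 µs → f = 1/T = 100 kHz.
100 kHz mod fs = 28.8 kHz.
28.8 kHz > fs/2 = 17.8 kHz, folds to fs − 28.8 kHz = 6.8 kHz.

6.8 kHz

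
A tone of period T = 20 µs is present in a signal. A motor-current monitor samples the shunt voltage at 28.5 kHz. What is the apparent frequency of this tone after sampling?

7 kHz

T = 20 µs → f = 1/T = 50 kHz.
50 kHz mod fs = 21.5 kHz.
21.5 kHz > fs/2 = 14.25 kHz, folds to fs − 21.5 kHz = 7 kHz.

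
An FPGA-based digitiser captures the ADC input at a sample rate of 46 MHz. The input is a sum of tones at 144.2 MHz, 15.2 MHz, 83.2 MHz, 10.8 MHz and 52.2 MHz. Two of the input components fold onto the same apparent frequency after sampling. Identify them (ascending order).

52.2 MHz, 144.2 MHz

fs/2 = 23 MHz.
144.2 MHz mod fs = 6.2 MHz.
6.2 MHz ≤ fs/2 = 23 MHz, appears at 6.2 MHz.
15.2 MHz ≤ fs/2 = 23 MHz, passes unchanged.
83.2 MHz mod fs = 37.2 MHz.
37.2 MHz > fs/2 = 23 MHz, folds to fs − 37.2 MHz = 8.8 MHz.
10.8 MHz ≤ fs/2 = 23 MHz, passes unchanged.
52.2 MHz mod fs = 6.2 MHz.
6.2 MHz ≤ fs/2 = 23 MHz, appears at 6.2 MHz.
52.2 MHz and 144.2 MHz both map to 6.2 MHz.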